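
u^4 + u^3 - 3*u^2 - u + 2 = (u - 1)^2*(u + 1)*(u + 2)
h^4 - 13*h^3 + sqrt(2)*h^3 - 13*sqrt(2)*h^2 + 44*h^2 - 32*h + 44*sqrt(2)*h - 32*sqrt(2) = (h - 8)*(h - 4)*(h - 1)*(h + sqrt(2))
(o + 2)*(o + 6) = o^2 + 8*o + 12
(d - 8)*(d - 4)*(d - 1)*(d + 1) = d^4 - 12*d^3 + 31*d^2 + 12*d - 32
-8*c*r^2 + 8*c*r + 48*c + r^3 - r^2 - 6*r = (-8*c + r)*(r - 3)*(r + 2)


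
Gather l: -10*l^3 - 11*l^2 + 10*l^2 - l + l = -10*l^3 - l^2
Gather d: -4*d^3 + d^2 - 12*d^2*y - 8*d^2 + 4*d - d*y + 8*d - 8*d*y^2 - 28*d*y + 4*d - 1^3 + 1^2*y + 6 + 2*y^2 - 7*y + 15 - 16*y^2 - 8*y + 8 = -4*d^3 + d^2*(-12*y - 7) + d*(-8*y^2 - 29*y + 16) - 14*y^2 - 14*y + 28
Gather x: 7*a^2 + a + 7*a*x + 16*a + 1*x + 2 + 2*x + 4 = 7*a^2 + 17*a + x*(7*a + 3) + 6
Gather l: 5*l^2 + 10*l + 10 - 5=5*l^2 + 10*l + 5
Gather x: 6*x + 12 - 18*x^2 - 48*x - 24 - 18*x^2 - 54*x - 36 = -36*x^2 - 96*x - 48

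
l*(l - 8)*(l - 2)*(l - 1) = l^4 - 11*l^3 + 26*l^2 - 16*l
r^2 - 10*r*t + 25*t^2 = (r - 5*t)^2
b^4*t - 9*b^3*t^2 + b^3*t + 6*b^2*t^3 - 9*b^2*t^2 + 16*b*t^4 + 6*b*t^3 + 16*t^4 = (b - 8*t)*(b - 2*t)*(b + t)*(b*t + t)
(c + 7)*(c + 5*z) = c^2 + 5*c*z + 7*c + 35*z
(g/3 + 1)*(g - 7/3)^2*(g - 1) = g^4/3 - 8*g^3/9 - 62*g^2/27 + 224*g/27 - 49/9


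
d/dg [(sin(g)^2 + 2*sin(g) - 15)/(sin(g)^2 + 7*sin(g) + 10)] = 5*cos(g)/(sin(g) + 2)^2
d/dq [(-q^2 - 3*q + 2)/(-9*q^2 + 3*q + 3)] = 5*(-2*q^2 + 2*q - 1)/(3*(9*q^4 - 6*q^3 - 5*q^2 + 2*q + 1))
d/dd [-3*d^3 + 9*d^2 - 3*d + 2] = -9*d^2 + 18*d - 3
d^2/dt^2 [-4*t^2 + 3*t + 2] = -8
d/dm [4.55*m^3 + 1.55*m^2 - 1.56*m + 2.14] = 13.65*m^2 + 3.1*m - 1.56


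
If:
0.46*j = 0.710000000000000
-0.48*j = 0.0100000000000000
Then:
No Solution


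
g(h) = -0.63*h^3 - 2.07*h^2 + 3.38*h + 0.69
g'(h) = -1.89*h^2 - 4.14*h + 3.38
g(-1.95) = -9.10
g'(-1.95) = 4.27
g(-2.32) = -10.43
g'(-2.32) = 2.81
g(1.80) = -3.61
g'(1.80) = -10.20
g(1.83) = -3.92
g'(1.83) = -10.53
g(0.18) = 1.23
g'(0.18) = 2.57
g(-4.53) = 1.46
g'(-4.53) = -16.65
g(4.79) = -99.85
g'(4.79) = -59.81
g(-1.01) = -4.19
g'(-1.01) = 5.63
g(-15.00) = 1610.49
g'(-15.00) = -359.77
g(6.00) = -189.63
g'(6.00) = -89.50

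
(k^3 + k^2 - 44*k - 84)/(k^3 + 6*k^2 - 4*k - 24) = (k - 7)/(k - 2)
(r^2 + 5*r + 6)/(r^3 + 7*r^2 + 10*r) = (r + 3)/(r*(r + 5))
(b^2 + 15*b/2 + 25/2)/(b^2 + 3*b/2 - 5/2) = (b + 5)/(b - 1)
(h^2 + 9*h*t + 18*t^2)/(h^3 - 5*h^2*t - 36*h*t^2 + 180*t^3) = (h + 3*t)/(h^2 - 11*h*t + 30*t^2)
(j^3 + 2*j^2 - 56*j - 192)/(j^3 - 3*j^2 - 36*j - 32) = (j + 6)/(j + 1)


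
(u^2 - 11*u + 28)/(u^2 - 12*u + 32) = (u - 7)/(u - 8)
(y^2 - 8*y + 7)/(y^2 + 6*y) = (y^2 - 8*y + 7)/(y*(y + 6))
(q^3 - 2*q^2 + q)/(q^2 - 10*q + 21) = q*(q^2 - 2*q + 1)/(q^2 - 10*q + 21)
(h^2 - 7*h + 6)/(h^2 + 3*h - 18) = (h^2 - 7*h + 6)/(h^2 + 3*h - 18)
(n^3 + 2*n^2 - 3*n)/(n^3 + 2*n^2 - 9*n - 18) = n*(n - 1)/(n^2 - n - 6)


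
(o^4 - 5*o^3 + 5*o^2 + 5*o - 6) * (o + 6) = o^5 + o^4 - 25*o^3 + 35*o^2 + 24*o - 36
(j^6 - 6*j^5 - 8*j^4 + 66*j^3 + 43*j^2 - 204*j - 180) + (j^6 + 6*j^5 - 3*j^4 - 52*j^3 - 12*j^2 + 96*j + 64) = 2*j^6 - 11*j^4 + 14*j^3 + 31*j^2 - 108*j - 116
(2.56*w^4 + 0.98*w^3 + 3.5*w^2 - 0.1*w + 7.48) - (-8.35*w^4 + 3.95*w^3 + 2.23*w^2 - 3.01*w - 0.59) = 10.91*w^4 - 2.97*w^3 + 1.27*w^2 + 2.91*w + 8.07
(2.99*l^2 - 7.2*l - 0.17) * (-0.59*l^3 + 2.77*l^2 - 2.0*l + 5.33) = -1.7641*l^5 + 12.5303*l^4 - 25.8237*l^3 + 29.8658*l^2 - 38.036*l - 0.9061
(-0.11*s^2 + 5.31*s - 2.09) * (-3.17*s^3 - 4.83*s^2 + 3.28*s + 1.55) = 0.3487*s^5 - 16.3014*s^4 - 19.3828*s^3 + 27.341*s^2 + 1.3753*s - 3.2395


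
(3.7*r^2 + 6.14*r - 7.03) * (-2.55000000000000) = -9.435*r^2 - 15.657*r + 17.9265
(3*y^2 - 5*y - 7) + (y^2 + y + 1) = 4*y^2 - 4*y - 6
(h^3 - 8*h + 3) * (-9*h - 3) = -9*h^4 - 3*h^3 + 72*h^2 - 3*h - 9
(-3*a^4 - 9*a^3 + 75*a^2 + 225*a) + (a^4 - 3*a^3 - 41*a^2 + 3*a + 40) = -2*a^4 - 12*a^3 + 34*a^2 + 228*a + 40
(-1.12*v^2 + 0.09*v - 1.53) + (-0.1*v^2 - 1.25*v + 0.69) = -1.22*v^2 - 1.16*v - 0.84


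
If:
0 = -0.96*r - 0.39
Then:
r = -0.41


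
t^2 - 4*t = t*(t - 4)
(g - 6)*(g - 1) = g^2 - 7*g + 6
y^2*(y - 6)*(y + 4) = y^4 - 2*y^3 - 24*y^2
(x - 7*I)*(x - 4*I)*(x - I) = x^3 - 12*I*x^2 - 39*x + 28*I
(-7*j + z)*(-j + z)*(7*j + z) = 49*j^3 - 49*j^2*z - j*z^2 + z^3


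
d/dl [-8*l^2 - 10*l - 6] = -16*l - 10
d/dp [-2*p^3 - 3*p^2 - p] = -6*p^2 - 6*p - 1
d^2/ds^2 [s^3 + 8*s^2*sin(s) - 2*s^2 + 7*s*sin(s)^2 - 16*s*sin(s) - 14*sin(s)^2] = -8*s^2*sin(s) + 16*s*sin(s) + 32*s*cos(s) + 14*s*cos(2*s) + 6*s + 16*sin(s) + 14*sin(2*s) - 32*cos(s) - 28*cos(2*s) - 4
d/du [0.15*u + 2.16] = 0.150000000000000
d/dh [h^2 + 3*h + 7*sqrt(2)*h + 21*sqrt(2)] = 2*h + 3 + 7*sqrt(2)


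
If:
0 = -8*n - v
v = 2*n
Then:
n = 0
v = 0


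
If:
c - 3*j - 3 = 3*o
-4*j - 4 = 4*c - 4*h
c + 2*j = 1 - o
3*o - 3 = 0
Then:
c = 12/5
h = 11/5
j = -6/5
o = 1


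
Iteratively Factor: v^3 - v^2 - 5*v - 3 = (v + 1)*(v^2 - 2*v - 3) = (v - 3)*(v + 1)*(v + 1)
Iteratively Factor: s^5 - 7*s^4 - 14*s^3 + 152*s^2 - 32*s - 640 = (s + 4)*(s^4 - 11*s^3 + 30*s^2 + 32*s - 160) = (s + 2)*(s + 4)*(s^3 - 13*s^2 + 56*s - 80) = (s - 5)*(s + 2)*(s + 4)*(s^2 - 8*s + 16) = (s - 5)*(s - 4)*(s + 2)*(s + 4)*(s - 4)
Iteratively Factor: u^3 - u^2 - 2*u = (u + 1)*(u^2 - 2*u) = (u - 2)*(u + 1)*(u)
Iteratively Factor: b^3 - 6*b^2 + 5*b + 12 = (b + 1)*(b^2 - 7*b + 12) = (b - 4)*(b + 1)*(b - 3)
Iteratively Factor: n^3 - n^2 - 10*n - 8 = (n - 4)*(n^2 + 3*n + 2) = (n - 4)*(n + 2)*(n + 1)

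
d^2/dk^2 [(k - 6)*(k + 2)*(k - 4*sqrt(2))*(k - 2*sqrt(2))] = 12*k^2 - 36*sqrt(2)*k - 24*k + 8 + 48*sqrt(2)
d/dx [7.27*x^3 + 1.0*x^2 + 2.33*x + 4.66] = 21.81*x^2 + 2.0*x + 2.33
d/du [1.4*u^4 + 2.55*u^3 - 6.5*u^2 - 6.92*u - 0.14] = 5.6*u^3 + 7.65*u^2 - 13.0*u - 6.92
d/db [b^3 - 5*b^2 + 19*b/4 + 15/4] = 3*b^2 - 10*b + 19/4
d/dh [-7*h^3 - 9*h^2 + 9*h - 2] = -21*h^2 - 18*h + 9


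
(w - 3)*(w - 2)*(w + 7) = w^3 + 2*w^2 - 29*w + 42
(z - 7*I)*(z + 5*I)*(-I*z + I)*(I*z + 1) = z^4 - z^3 - 3*I*z^3 + 33*z^2 + 3*I*z^2 - 33*z - 35*I*z + 35*I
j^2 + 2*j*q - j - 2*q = (j - 1)*(j + 2*q)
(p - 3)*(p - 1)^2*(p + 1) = p^4 - 4*p^3 + 2*p^2 + 4*p - 3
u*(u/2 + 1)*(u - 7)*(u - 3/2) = u^4/2 - 13*u^3/4 - 13*u^2/4 + 21*u/2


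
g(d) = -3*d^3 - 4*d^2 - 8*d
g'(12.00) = -1400.00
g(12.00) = -5856.00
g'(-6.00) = -284.00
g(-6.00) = 552.00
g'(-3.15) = -72.10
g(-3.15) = 79.28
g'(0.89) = -22.25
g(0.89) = -12.40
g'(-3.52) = -91.35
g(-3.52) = 109.44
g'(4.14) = -195.38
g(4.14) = -314.55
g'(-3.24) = -76.56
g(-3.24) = 85.97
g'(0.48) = -13.91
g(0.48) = -5.09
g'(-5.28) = -216.67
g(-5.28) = 372.32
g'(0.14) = -9.30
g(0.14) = -1.21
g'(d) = -9*d^2 - 8*d - 8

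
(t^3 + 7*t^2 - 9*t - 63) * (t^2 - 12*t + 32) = t^5 - 5*t^4 - 61*t^3 + 269*t^2 + 468*t - 2016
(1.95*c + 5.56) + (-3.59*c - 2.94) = 2.62 - 1.64*c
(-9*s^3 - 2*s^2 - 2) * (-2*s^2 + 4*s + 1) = 18*s^5 - 32*s^4 - 17*s^3 + 2*s^2 - 8*s - 2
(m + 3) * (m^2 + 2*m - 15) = m^3 + 5*m^2 - 9*m - 45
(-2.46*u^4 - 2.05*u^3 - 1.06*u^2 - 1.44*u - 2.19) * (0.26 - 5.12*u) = 12.5952*u^5 + 9.8564*u^4 + 4.8942*u^3 + 7.0972*u^2 + 10.8384*u - 0.5694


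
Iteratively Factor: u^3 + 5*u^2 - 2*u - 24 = (u + 4)*(u^2 + u - 6) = (u - 2)*(u + 4)*(u + 3)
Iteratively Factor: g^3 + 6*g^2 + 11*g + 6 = (g + 2)*(g^2 + 4*g + 3) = (g + 2)*(g + 3)*(g + 1)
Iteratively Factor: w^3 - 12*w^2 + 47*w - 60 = (w - 3)*(w^2 - 9*w + 20) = (w - 5)*(w - 3)*(w - 4)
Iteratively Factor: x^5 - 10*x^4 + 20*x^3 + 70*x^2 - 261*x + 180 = (x - 5)*(x^4 - 5*x^3 - 5*x^2 + 45*x - 36) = (x - 5)*(x + 3)*(x^3 - 8*x^2 + 19*x - 12) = (x - 5)*(x - 1)*(x + 3)*(x^2 - 7*x + 12) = (x - 5)*(x - 4)*(x - 1)*(x + 3)*(x - 3)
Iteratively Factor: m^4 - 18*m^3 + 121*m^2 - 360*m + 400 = (m - 4)*(m^3 - 14*m^2 + 65*m - 100) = (m - 4)^2*(m^2 - 10*m + 25) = (m - 5)*(m - 4)^2*(m - 5)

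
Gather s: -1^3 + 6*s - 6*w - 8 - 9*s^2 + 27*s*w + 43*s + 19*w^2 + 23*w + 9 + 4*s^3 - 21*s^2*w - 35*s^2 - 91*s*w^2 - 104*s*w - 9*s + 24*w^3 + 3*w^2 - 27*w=4*s^3 + s^2*(-21*w - 44) + s*(-91*w^2 - 77*w + 40) + 24*w^3 + 22*w^2 - 10*w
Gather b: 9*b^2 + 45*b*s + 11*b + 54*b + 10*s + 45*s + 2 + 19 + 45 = 9*b^2 + b*(45*s + 65) + 55*s + 66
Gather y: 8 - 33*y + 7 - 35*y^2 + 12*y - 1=-35*y^2 - 21*y + 14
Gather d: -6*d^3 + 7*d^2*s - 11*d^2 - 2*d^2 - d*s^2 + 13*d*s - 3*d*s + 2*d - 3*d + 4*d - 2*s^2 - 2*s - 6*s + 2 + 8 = -6*d^3 + d^2*(7*s - 13) + d*(-s^2 + 10*s + 3) - 2*s^2 - 8*s + 10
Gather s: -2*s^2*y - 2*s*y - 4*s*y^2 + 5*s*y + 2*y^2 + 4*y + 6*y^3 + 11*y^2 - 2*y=-2*s^2*y + s*(-4*y^2 + 3*y) + 6*y^3 + 13*y^2 + 2*y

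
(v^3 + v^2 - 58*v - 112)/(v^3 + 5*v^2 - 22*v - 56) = (v - 8)/(v - 4)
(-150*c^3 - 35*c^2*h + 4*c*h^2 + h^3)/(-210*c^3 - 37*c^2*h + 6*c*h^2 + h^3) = (5*c + h)/(7*c + h)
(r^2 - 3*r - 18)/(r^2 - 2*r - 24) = (r + 3)/(r + 4)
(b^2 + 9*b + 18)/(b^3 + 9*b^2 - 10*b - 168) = (b + 3)/(b^2 + 3*b - 28)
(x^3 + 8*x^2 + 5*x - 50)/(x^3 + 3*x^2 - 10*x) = (x + 5)/x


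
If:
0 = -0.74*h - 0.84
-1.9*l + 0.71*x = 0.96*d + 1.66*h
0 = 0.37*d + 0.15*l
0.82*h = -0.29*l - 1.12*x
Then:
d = -0.59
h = -1.14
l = 1.46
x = 0.45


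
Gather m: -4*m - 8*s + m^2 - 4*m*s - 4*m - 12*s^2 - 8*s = m^2 + m*(-4*s - 8) - 12*s^2 - 16*s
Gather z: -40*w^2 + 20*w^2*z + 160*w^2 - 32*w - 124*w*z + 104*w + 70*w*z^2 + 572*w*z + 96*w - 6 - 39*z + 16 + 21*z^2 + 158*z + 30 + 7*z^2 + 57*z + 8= 120*w^2 + 168*w + z^2*(70*w + 28) + z*(20*w^2 + 448*w + 176) + 48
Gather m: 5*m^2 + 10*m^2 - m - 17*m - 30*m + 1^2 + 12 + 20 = 15*m^2 - 48*m + 33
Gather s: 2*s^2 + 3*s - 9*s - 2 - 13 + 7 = 2*s^2 - 6*s - 8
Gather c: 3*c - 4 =3*c - 4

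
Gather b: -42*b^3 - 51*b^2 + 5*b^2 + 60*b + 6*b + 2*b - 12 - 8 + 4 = -42*b^3 - 46*b^2 + 68*b - 16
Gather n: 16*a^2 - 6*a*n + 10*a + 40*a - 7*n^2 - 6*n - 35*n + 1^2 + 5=16*a^2 + 50*a - 7*n^2 + n*(-6*a - 41) + 6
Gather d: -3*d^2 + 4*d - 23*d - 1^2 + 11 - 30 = -3*d^2 - 19*d - 20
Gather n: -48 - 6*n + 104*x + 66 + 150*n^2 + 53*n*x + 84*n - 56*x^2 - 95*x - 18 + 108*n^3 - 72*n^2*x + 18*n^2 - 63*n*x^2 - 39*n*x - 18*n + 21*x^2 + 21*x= 108*n^3 + n^2*(168 - 72*x) + n*(-63*x^2 + 14*x + 60) - 35*x^2 + 30*x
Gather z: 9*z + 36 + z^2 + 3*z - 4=z^2 + 12*z + 32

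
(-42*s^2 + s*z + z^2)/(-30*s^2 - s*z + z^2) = (7*s + z)/(5*s + z)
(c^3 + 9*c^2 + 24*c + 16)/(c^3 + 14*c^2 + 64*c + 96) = (c + 1)/(c + 6)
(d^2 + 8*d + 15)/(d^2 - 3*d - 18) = (d + 5)/(d - 6)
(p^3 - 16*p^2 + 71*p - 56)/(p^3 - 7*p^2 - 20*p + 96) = (p^2 - 8*p + 7)/(p^2 + p - 12)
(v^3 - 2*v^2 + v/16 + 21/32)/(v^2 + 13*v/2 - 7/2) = (32*v^3 - 64*v^2 + 2*v + 21)/(16*(2*v^2 + 13*v - 7))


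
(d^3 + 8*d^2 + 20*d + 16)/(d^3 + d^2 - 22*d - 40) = (d + 2)/(d - 5)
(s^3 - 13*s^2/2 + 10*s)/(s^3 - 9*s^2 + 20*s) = (s - 5/2)/(s - 5)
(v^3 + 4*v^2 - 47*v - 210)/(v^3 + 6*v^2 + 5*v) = (v^2 - v - 42)/(v*(v + 1))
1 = 1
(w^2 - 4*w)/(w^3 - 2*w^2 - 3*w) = (4 - w)/(-w^2 + 2*w + 3)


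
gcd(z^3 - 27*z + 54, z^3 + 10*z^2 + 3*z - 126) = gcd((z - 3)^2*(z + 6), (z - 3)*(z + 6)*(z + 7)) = z^2 + 3*z - 18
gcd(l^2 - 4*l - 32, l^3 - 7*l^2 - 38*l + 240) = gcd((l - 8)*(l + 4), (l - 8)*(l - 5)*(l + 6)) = l - 8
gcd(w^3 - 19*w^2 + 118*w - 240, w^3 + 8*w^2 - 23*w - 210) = w - 5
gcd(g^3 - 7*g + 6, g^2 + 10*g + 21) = g + 3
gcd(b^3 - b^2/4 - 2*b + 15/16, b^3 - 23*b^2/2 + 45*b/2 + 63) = b + 3/2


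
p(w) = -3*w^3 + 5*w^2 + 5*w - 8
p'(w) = -9*w^2 + 10*w + 5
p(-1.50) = 5.88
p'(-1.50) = -30.25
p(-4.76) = 405.04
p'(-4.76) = -246.52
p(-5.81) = 720.10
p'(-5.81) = -356.90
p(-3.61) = 180.25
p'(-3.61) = -148.39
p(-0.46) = -8.95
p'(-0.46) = -1.50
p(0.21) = -6.76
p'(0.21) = 6.70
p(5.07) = -245.10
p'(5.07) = -175.64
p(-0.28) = -8.94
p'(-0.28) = 1.49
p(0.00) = -8.00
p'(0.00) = 5.00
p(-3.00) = 103.00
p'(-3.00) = -106.00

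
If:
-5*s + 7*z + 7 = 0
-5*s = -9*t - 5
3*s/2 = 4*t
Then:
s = 40/13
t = 15/13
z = 109/91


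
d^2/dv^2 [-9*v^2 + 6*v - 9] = -18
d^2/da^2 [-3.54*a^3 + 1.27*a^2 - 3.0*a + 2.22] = 2.54 - 21.24*a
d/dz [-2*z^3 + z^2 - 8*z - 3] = -6*z^2 + 2*z - 8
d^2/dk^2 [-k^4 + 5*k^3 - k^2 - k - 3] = -12*k^2 + 30*k - 2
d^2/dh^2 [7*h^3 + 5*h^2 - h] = 42*h + 10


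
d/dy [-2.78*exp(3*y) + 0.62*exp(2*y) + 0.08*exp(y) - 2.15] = (-8.34*exp(2*y) + 1.24*exp(y) + 0.08)*exp(y)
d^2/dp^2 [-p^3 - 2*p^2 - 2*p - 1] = -6*p - 4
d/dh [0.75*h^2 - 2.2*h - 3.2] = 1.5*h - 2.2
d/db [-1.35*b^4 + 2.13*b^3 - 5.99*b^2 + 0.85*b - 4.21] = -5.4*b^3 + 6.39*b^2 - 11.98*b + 0.85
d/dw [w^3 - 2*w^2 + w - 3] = 3*w^2 - 4*w + 1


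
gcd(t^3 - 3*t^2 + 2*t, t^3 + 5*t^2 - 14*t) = t^2 - 2*t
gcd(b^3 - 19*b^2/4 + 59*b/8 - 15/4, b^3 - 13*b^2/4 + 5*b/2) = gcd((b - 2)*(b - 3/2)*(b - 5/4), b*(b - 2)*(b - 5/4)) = b^2 - 13*b/4 + 5/2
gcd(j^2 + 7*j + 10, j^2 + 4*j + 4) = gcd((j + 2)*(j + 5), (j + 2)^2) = j + 2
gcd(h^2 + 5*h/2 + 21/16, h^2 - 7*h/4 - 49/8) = h + 7/4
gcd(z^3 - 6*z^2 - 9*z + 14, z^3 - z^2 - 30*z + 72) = 1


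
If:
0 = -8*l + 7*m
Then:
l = 7*m/8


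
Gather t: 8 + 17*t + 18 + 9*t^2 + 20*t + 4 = 9*t^2 + 37*t + 30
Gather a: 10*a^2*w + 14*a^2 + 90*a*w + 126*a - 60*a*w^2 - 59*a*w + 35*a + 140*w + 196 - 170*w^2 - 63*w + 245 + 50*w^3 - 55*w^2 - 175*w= a^2*(10*w + 14) + a*(-60*w^2 + 31*w + 161) + 50*w^3 - 225*w^2 - 98*w + 441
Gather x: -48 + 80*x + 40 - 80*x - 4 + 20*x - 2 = 20*x - 14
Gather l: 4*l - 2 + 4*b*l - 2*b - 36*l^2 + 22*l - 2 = -2*b - 36*l^2 + l*(4*b + 26) - 4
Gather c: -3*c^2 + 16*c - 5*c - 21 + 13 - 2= -3*c^2 + 11*c - 10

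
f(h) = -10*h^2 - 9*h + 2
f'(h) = -20*h - 9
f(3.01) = -115.69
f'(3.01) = -69.20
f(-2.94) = -57.98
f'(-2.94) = 49.80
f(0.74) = -10.14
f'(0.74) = -23.80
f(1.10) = -20.00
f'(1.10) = -31.00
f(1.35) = -28.38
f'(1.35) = -36.00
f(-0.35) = 3.92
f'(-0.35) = -2.00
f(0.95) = -15.58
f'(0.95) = -28.00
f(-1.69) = -11.35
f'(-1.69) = 24.80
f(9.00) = -889.00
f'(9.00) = -189.00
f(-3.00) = -61.00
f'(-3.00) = 51.00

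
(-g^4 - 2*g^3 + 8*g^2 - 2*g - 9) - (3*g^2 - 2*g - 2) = -g^4 - 2*g^3 + 5*g^2 - 7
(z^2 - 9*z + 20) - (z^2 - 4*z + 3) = 17 - 5*z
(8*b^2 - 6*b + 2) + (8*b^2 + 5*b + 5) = 16*b^2 - b + 7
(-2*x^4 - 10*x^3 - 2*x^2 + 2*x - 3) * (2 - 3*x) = 6*x^5 + 26*x^4 - 14*x^3 - 10*x^2 + 13*x - 6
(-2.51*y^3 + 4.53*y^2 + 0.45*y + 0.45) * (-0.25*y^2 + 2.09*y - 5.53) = 0.6275*y^5 - 6.3784*y^4 + 23.2355*y^3 - 24.2229*y^2 - 1.548*y - 2.4885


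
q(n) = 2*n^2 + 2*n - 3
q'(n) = 4*n + 2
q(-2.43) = 3.95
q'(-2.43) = -7.72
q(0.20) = -2.52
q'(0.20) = 2.80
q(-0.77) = -3.35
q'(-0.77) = -1.08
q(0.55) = -1.30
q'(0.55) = 4.20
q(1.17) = 2.08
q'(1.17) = 6.68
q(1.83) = 7.36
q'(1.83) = 9.32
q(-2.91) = 8.12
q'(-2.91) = -9.64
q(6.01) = 81.26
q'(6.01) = 26.04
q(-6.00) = 57.00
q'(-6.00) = -22.00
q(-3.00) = 9.00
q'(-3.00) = -10.00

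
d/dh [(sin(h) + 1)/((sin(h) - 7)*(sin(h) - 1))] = (-sin(h)^2 - 2*sin(h) + 15)*cos(h)/((sin(h) - 7)^2*(sin(h) - 1)^2)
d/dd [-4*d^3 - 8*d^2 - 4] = 4*d*(-3*d - 4)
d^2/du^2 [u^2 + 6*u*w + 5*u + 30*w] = 2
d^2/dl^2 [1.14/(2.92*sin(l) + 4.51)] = (-9.720096*sin(l)^2 + 15.012888*sin(l) + 19.440192)/(2.92*sin(l) + 4.51)^3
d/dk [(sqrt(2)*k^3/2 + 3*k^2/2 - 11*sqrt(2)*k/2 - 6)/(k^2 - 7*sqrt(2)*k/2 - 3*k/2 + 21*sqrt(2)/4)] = 2*(2*(-4*k + 3 + 7*sqrt(2))*(sqrt(2)*k^3 + 3*k^2 - 11*sqrt(2)*k - 12) + (3*sqrt(2)*k^2 + 6*k - 11*sqrt(2))*(4*k^2 - 14*sqrt(2)*k - 6*k + 21*sqrt(2)))/(4*k^2 - 14*sqrt(2)*k - 6*k + 21*sqrt(2))^2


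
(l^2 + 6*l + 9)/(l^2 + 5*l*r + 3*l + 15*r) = (l + 3)/(l + 5*r)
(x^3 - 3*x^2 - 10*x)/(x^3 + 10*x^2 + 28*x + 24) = x*(x - 5)/(x^2 + 8*x + 12)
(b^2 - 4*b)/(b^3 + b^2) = (b - 4)/(b*(b + 1))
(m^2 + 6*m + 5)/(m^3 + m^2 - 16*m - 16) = (m + 5)/(m^2 - 16)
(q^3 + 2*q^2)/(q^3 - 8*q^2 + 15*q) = q*(q + 2)/(q^2 - 8*q + 15)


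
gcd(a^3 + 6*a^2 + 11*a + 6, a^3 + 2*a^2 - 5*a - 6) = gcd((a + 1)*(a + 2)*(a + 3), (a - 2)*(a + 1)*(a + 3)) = a^2 + 4*a + 3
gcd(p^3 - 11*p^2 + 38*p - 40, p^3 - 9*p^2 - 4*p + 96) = p - 4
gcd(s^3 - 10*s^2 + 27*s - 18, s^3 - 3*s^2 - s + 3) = s^2 - 4*s + 3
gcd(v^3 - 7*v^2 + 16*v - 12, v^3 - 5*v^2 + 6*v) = v^2 - 5*v + 6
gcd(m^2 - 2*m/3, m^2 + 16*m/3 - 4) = m - 2/3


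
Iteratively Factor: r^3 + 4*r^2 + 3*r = (r)*(r^2 + 4*r + 3) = r*(r + 3)*(r + 1)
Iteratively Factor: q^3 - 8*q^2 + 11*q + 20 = (q + 1)*(q^2 - 9*q + 20) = (q - 4)*(q + 1)*(q - 5)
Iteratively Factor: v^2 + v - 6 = (v + 3)*(v - 2)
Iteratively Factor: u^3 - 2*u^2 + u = (u - 1)*(u^2 - u) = (u - 1)^2*(u)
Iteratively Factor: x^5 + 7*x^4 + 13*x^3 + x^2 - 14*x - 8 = (x + 1)*(x^4 + 6*x^3 + 7*x^2 - 6*x - 8) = (x + 1)*(x + 2)*(x^3 + 4*x^2 - x - 4) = (x + 1)^2*(x + 2)*(x^2 + 3*x - 4) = (x + 1)^2*(x + 2)*(x + 4)*(x - 1)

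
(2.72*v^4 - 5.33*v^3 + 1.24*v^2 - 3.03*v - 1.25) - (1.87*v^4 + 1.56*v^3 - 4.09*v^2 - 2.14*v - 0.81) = 0.85*v^4 - 6.89*v^3 + 5.33*v^2 - 0.89*v - 0.44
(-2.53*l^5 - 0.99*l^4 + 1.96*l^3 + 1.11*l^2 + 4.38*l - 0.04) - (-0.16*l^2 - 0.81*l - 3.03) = -2.53*l^5 - 0.99*l^4 + 1.96*l^3 + 1.27*l^2 + 5.19*l + 2.99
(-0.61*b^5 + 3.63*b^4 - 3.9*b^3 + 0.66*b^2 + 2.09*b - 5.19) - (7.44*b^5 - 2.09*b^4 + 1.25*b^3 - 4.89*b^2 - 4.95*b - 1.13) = -8.05*b^5 + 5.72*b^4 - 5.15*b^3 + 5.55*b^2 + 7.04*b - 4.06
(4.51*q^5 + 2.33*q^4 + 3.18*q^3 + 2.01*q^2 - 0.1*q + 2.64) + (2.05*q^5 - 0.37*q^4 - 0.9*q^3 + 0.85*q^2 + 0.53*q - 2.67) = 6.56*q^5 + 1.96*q^4 + 2.28*q^3 + 2.86*q^2 + 0.43*q - 0.0299999999999998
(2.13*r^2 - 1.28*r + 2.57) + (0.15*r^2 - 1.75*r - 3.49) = 2.28*r^2 - 3.03*r - 0.92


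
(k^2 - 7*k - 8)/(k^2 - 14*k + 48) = (k + 1)/(k - 6)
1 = 1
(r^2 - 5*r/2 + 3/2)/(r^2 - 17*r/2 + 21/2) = (r - 1)/(r - 7)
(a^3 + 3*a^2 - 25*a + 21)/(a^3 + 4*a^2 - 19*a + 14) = (a - 3)/(a - 2)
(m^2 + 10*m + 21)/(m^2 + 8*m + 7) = (m + 3)/(m + 1)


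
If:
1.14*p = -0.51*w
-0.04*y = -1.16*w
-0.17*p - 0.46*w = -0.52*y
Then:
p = 0.00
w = 0.00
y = 0.00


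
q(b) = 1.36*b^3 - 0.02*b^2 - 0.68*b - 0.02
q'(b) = 4.08*b^2 - 0.04*b - 0.68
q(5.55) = 228.09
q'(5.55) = 124.77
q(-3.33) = -48.20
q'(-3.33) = 44.70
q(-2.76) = -26.89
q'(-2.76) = 30.51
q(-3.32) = -47.75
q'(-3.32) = 44.42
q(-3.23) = -43.86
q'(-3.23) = 42.02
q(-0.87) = -0.34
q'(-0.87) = 2.44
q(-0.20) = 0.10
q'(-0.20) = -0.51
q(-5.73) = -252.64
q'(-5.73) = 133.51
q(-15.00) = -4584.32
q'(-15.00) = 917.92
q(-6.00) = -290.42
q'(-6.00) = 146.44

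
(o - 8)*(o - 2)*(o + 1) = o^3 - 9*o^2 + 6*o + 16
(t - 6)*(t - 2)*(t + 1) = t^3 - 7*t^2 + 4*t + 12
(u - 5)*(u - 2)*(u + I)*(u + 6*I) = u^4 - 7*u^3 + 7*I*u^3 + 4*u^2 - 49*I*u^2 + 42*u + 70*I*u - 60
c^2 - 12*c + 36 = (c - 6)^2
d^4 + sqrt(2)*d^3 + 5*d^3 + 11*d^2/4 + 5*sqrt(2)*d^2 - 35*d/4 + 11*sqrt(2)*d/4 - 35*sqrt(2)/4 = (d - 1)*(d + 5/2)*(d + 7/2)*(d + sqrt(2))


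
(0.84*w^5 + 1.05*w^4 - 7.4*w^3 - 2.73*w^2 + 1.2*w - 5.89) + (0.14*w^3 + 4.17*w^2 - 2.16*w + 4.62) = 0.84*w^5 + 1.05*w^4 - 7.26*w^3 + 1.44*w^2 - 0.96*w - 1.27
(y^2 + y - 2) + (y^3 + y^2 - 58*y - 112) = y^3 + 2*y^2 - 57*y - 114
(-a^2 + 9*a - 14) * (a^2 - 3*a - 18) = -a^4 + 12*a^3 - 23*a^2 - 120*a + 252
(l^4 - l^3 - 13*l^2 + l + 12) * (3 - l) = -l^5 + 4*l^4 + 10*l^3 - 40*l^2 - 9*l + 36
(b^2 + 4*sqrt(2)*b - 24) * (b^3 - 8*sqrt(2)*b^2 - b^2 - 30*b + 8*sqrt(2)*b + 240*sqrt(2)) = b^5 - 4*sqrt(2)*b^4 - b^4 - 118*b^3 + 4*sqrt(2)*b^3 + 88*b^2 + 312*sqrt(2)*b^2 - 192*sqrt(2)*b + 2640*b - 5760*sqrt(2)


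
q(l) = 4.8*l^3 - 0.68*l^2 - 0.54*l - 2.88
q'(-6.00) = 526.02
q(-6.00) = -1060.92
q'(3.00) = 124.98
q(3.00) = 118.98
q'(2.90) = 116.62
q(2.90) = 106.90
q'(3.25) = 147.14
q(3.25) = 152.96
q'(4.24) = 252.57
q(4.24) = 348.49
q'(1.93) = 50.47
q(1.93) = 28.05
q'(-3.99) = 234.14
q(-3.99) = -316.45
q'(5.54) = 433.88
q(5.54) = 789.41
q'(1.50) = 29.82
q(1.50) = 10.98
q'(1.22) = 19.23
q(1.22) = 4.17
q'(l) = 14.4*l^2 - 1.36*l - 0.54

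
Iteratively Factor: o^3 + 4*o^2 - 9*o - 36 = (o + 4)*(o^2 - 9) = (o + 3)*(o + 4)*(o - 3)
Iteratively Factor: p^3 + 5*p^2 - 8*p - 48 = (p + 4)*(p^2 + p - 12) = (p - 3)*(p + 4)*(p + 4)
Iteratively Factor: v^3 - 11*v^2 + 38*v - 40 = (v - 4)*(v^2 - 7*v + 10) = (v - 4)*(v - 2)*(v - 5)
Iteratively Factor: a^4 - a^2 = (a - 1)*(a^3 + a^2) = a*(a - 1)*(a^2 + a) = a^2*(a - 1)*(a + 1)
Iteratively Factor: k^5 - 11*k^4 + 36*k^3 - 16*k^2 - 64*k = (k + 1)*(k^4 - 12*k^3 + 48*k^2 - 64*k) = (k - 4)*(k + 1)*(k^3 - 8*k^2 + 16*k) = (k - 4)^2*(k + 1)*(k^2 - 4*k) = k*(k - 4)^2*(k + 1)*(k - 4)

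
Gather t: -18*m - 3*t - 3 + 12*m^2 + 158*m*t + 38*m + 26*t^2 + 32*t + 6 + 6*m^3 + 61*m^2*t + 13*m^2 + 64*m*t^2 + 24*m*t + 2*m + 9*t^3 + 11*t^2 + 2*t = 6*m^3 + 25*m^2 + 22*m + 9*t^3 + t^2*(64*m + 37) + t*(61*m^2 + 182*m + 31) + 3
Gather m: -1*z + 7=7 - z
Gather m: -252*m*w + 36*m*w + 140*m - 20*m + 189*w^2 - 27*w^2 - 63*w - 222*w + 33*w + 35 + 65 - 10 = m*(120 - 216*w) + 162*w^2 - 252*w + 90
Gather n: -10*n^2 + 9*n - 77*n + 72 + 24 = -10*n^2 - 68*n + 96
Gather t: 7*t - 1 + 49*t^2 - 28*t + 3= 49*t^2 - 21*t + 2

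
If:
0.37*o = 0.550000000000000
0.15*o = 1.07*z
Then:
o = 1.49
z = 0.21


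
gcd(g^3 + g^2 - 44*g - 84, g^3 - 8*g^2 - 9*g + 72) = 1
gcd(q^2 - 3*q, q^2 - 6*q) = q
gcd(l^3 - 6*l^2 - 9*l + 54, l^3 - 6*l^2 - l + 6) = l - 6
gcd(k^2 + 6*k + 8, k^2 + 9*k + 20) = k + 4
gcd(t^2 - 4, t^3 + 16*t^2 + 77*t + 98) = t + 2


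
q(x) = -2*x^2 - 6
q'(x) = -4*x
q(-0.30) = -6.18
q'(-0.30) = 1.20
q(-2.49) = -18.40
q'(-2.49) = 9.96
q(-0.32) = -6.20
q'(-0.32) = 1.28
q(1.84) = -12.77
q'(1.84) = -7.36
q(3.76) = -34.28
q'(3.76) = -15.04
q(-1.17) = -8.74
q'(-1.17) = 4.68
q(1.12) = -8.51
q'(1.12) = -4.48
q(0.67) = -6.90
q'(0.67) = -2.68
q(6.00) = -78.00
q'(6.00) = -24.00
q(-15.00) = -456.00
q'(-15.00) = 60.00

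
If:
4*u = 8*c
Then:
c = u/2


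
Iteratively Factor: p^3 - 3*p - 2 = (p + 1)*(p^2 - p - 2) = (p - 2)*(p + 1)*(p + 1)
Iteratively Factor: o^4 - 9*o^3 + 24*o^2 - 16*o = (o - 4)*(o^3 - 5*o^2 + 4*o) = o*(o - 4)*(o^2 - 5*o + 4) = o*(o - 4)^2*(o - 1)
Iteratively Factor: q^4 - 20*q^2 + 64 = (q - 2)*(q^3 + 2*q^2 - 16*q - 32) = (q - 2)*(q + 4)*(q^2 - 2*q - 8) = (q - 2)*(q + 2)*(q + 4)*(q - 4)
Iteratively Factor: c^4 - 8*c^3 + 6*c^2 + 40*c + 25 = (c + 1)*(c^3 - 9*c^2 + 15*c + 25) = (c + 1)^2*(c^2 - 10*c + 25) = (c - 5)*(c + 1)^2*(c - 5)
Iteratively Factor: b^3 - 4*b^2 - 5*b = (b - 5)*(b^2 + b) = b*(b - 5)*(b + 1)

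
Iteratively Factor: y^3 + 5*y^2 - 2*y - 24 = (y + 3)*(y^2 + 2*y - 8) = (y + 3)*(y + 4)*(y - 2)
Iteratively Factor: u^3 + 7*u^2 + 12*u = (u)*(u^2 + 7*u + 12) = u*(u + 3)*(u + 4)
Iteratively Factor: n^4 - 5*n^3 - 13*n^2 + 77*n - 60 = (n + 4)*(n^3 - 9*n^2 + 23*n - 15) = (n - 1)*(n + 4)*(n^2 - 8*n + 15) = (n - 3)*(n - 1)*(n + 4)*(n - 5)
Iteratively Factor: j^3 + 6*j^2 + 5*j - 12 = (j + 4)*(j^2 + 2*j - 3) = (j + 3)*(j + 4)*(j - 1)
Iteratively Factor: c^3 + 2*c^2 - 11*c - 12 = (c + 1)*(c^2 + c - 12) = (c + 1)*(c + 4)*(c - 3)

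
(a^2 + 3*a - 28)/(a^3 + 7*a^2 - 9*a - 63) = (a - 4)/(a^2 - 9)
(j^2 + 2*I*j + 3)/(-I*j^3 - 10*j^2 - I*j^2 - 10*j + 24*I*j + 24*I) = (I*j^2 - 2*j + 3*I)/(j^3 + j^2*(1 - 10*I) + j*(-24 - 10*I) - 24)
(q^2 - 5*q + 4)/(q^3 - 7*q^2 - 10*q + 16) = (q - 4)/(q^2 - 6*q - 16)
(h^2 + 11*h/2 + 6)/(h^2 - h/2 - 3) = (h + 4)/(h - 2)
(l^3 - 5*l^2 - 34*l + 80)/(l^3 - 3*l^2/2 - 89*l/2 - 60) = 2*(l - 2)/(2*l + 3)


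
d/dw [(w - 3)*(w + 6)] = 2*w + 3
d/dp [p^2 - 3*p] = 2*p - 3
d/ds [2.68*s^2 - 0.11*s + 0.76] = 5.36*s - 0.11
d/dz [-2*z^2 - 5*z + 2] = -4*z - 5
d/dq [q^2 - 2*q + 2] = 2*q - 2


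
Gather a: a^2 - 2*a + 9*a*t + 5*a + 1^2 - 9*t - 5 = a^2 + a*(9*t + 3) - 9*t - 4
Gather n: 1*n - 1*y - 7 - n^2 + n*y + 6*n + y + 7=-n^2 + n*(y + 7)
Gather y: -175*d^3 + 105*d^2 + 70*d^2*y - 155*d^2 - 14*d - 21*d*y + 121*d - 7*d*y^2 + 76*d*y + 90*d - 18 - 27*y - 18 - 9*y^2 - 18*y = -175*d^3 - 50*d^2 + 197*d + y^2*(-7*d - 9) + y*(70*d^2 + 55*d - 45) - 36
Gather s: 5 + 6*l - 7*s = 6*l - 7*s + 5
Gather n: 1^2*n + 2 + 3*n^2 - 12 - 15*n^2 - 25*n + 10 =-12*n^2 - 24*n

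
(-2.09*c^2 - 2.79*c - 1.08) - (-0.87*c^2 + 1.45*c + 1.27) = -1.22*c^2 - 4.24*c - 2.35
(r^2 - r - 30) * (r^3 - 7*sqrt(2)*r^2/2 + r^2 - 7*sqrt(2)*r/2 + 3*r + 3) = r^5 - 7*sqrt(2)*r^4/2 - 28*r^3 - 30*r^2 + 217*sqrt(2)*r^2/2 - 93*r + 105*sqrt(2)*r - 90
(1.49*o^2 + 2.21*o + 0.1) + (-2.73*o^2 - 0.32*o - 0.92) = -1.24*o^2 + 1.89*o - 0.82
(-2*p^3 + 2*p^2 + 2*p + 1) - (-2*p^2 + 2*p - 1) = -2*p^3 + 4*p^2 + 2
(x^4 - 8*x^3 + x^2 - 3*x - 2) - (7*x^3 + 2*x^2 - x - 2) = x^4 - 15*x^3 - x^2 - 2*x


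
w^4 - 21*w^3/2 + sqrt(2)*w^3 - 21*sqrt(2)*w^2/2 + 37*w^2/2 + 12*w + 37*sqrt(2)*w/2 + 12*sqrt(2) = (w - 8)*(w - 3)*(w + 1/2)*(w + sqrt(2))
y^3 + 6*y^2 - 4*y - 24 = (y - 2)*(y + 2)*(y + 6)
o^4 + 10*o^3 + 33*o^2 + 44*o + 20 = (o + 1)*(o + 2)^2*(o + 5)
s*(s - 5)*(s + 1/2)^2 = s^4 - 4*s^3 - 19*s^2/4 - 5*s/4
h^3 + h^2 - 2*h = h*(h - 1)*(h + 2)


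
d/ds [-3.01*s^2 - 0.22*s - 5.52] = -6.02*s - 0.22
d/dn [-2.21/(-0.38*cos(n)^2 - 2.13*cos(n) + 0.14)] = (1.6796*cos(n) + 4.7073)*sin(n)/(0.38*cos(n)^2 + 2.13*cos(n) - 0.14)^2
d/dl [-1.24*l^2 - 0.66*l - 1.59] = -2.48*l - 0.66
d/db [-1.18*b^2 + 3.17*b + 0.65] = 3.17 - 2.36*b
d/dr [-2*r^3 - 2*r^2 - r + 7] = -6*r^2 - 4*r - 1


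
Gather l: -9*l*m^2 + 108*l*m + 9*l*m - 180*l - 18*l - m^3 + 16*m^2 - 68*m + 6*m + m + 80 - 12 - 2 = l*(-9*m^2 + 117*m - 198) - m^3 + 16*m^2 - 61*m + 66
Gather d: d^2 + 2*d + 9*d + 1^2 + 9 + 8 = d^2 + 11*d + 18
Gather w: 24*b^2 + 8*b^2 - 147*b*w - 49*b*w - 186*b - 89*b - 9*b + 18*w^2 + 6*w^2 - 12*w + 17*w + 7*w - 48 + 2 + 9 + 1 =32*b^2 - 284*b + 24*w^2 + w*(12 - 196*b) - 36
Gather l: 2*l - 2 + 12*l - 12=14*l - 14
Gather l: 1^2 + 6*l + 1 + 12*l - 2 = 18*l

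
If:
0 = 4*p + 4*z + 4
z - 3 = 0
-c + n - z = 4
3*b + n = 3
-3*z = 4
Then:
No Solution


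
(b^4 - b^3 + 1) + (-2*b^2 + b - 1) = b^4 - b^3 - 2*b^2 + b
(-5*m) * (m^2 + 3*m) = -5*m^3 - 15*m^2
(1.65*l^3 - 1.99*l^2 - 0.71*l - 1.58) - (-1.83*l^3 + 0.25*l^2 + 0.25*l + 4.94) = 3.48*l^3 - 2.24*l^2 - 0.96*l - 6.52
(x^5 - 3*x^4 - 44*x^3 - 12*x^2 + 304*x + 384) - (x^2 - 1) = x^5 - 3*x^4 - 44*x^3 - 13*x^2 + 304*x + 385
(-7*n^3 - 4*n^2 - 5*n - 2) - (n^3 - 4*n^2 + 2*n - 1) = -8*n^3 - 7*n - 1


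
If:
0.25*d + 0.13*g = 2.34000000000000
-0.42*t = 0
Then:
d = 9.36 - 0.52*g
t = 0.00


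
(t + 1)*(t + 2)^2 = t^3 + 5*t^2 + 8*t + 4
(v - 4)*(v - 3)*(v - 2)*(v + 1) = v^4 - 8*v^3 + 17*v^2 + 2*v - 24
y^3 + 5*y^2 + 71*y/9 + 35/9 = (y + 1)*(y + 5/3)*(y + 7/3)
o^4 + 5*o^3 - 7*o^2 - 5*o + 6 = (o - 1)^2*(o + 1)*(o + 6)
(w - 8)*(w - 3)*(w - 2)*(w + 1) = w^4 - 12*w^3 + 33*w^2 - 2*w - 48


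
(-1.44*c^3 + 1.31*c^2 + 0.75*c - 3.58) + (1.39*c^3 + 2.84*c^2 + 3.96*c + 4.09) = -0.05*c^3 + 4.15*c^2 + 4.71*c + 0.51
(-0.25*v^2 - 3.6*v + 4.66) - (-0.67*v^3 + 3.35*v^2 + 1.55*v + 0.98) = 0.67*v^3 - 3.6*v^2 - 5.15*v + 3.68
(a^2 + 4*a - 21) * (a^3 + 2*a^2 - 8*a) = a^5 + 6*a^4 - 21*a^3 - 74*a^2 + 168*a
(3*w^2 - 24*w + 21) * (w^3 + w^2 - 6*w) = 3*w^5 - 21*w^4 - 21*w^3 + 165*w^2 - 126*w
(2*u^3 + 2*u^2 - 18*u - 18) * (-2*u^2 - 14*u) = -4*u^5 - 32*u^4 + 8*u^3 + 288*u^2 + 252*u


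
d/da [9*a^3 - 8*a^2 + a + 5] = 27*a^2 - 16*a + 1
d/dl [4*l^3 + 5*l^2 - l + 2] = 12*l^2 + 10*l - 1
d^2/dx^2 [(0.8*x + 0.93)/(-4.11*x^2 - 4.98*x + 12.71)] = (-(0.8*x + 0.93)*(8.22*x + 4.98)*(16.44*x + 9.96) + (19.728*x + 15.6126)*(4.11*x^2 + 4.98*x - 12.71))/(4.11*x^2 + 4.98*x - 12.71)^3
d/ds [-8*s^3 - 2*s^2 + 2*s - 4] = -24*s^2 - 4*s + 2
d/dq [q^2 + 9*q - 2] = 2*q + 9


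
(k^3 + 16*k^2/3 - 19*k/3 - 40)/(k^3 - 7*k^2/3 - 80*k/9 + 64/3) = 3*(k + 5)/(3*k - 8)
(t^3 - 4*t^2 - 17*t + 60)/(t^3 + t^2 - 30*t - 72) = (t^2 - 8*t + 15)/(t^2 - 3*t - 18)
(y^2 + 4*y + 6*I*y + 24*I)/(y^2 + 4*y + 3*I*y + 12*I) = (y + 6*I)/(y + 3*I)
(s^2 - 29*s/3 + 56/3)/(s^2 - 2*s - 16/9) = 3*(s - 7)/(3*s + 2)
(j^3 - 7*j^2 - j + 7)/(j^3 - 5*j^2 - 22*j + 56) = (j^2 - 1)/(j^2 + 2*j - 8)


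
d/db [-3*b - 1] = -3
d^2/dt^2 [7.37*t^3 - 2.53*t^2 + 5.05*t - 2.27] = 44.22*t - 5.06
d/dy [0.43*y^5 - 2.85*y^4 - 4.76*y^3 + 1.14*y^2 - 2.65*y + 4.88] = 2.15*y^4 - 11.4*y^3 - 14.28*y^2 + 2.28*y - 2.65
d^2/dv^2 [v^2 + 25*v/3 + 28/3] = 2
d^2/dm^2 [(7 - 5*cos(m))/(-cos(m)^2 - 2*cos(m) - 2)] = 2*(-45*(1 - cos(2*m))^2*cos(m) + 38*(1 - cos(2*m))^2 - 422*cos(m) + 52*cos(2*m) + 72*cos(3*m) + 10*cos(5*m) - 372)/(4*cos(m) + cos(2*m) + 5)^3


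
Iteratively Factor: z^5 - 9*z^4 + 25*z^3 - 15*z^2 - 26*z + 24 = (z - 1)*(z^4 - 8*z^3 + 17*z^2 + 2*z - 24) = (z - 3)*(z - 1)*(z^3 - 5*z^2 + 2*z + 8) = (z - 4)*(z - 3)*(z - 1)*(z^2 - z - 2) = (z - 4)*(z - 3)*(z - 2)*(z - 1)*(z + 1)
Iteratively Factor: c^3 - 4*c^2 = (c)*(c^2 - 4*c) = c*(c - 4)*(c)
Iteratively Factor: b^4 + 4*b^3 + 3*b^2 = (b)*(b^3 + 4*b^2 + 3*b) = b*(b + 1)*(b^2 + 3*b) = b*(b + 1)*(b + 3)*(b)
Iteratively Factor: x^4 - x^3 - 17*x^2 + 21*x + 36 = (x + 1)*(x^3 - 2*x^2 - 15*x + 36) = (x - 3)*(x + 1)*(x^2 + x - 12) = (x - 3)^2*(x + 1)*(x + 4)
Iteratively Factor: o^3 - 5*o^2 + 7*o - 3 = (o - 1)*(o^2 - 4*o + 3) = (o - 3)*(o - 1)*(o - 1)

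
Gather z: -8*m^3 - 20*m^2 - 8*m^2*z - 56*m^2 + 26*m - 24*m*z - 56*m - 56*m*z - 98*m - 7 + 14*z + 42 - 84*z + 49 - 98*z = -8*m^3 - 76*m^2 - 128*m + z*(-8*m^2 - 80*m - 168) + 84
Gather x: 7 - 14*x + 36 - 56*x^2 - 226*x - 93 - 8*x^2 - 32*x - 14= -64*x^2 - 272*x - 64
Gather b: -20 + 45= 25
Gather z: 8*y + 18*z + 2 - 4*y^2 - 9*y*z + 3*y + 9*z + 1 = -4*y^2 + 11*y + z*(27 - 9*y) + 3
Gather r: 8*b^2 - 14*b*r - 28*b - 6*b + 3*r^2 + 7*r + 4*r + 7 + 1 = 8*b^2 - 34*b + 3*r^2 + r*(11 - 14*b) + 8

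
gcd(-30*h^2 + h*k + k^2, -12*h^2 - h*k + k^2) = 1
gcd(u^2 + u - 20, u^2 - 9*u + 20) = u - 4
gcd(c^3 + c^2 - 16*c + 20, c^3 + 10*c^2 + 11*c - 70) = c^2 + 3*c - 10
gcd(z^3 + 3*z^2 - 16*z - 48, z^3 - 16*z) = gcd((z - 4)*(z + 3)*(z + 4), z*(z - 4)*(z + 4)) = z^2 - 16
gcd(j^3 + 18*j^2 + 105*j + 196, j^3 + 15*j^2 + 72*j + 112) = j^2 + 11*j + 28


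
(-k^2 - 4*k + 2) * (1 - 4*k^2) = 4*k^4 + 16*k^3 - 9*k^2 - 4*k + 2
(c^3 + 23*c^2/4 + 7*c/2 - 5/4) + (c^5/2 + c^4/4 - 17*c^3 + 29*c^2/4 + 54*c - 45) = c^5/2 + c^4/4 - 16*c^3 + 13*c^2 + 115*c/2 - 185/4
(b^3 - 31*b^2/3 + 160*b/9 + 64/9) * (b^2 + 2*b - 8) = b^5 - 25*b^4/3 - 98*b^3/9 + 376*b^2/3 - 128*b - 512/9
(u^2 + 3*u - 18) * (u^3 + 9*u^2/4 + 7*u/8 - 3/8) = u^5 + 21*u^4/4 - 83*u^3/8 - 153*u^2/4 - 135*u/8 + 27/4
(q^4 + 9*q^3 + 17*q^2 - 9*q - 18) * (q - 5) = q^5 + 4*q^4 - 28*q^3 - 94*q^2 + 27*q + 90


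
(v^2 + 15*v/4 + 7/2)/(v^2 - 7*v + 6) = (4*v^2 + 15*v + 14)/(4*(v^2 - 7*v + 6))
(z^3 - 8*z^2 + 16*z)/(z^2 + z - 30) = z*(z^2 - 8*z + 16)/(z^2 + z - 30)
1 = 1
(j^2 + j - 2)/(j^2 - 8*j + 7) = (j + 2)/(j - 7)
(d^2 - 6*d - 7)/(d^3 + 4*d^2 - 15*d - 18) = (d - 7)/(d^2 + 3*d - 18)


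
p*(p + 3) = p^2 + 3*p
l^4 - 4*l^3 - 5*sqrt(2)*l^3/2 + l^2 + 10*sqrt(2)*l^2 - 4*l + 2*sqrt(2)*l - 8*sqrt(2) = (l - 4)*(l - 2*sqrt(2))*(l - sqrt(2))*(l + sqrt(2)/2)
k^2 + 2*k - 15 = (k - 3)*(k + 5)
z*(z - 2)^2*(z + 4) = z^4 - 12*z^2 + 16*z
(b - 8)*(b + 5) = b^2 - 3*b - 40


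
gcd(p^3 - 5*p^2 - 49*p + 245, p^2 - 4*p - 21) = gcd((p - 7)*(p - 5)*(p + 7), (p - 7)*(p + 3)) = p - 7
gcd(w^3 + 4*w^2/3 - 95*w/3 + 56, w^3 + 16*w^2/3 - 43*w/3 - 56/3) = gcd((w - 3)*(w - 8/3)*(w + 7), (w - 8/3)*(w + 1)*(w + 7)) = w^2 + 13*w/3 - 56/3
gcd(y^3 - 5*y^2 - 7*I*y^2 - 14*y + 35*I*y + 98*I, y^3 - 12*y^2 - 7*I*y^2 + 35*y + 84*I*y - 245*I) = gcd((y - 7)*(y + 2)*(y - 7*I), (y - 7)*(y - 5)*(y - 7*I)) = y^2 + y*(-7 - 7*I) + 49*I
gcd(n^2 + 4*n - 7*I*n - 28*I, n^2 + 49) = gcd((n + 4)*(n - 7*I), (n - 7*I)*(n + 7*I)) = n - 7*I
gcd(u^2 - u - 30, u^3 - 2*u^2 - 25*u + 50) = u + 5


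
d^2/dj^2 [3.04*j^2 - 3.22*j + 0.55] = 6.08000000000000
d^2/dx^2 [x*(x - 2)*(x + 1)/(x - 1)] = 2*(x^3 - 3*x^2 + 3*x - 3)/(x^3 - 3*x^2 + 3*x - 1)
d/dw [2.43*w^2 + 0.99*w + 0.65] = 4.86*w + 0.99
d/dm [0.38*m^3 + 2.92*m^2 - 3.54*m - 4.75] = 1.14*m^2 + 5.84*m - 3.54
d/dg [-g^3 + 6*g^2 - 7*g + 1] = -3*g^2 + 12*g - 7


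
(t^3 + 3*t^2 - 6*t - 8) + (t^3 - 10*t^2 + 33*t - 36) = 2*t^3 - 7*t^2 + 27*t - 44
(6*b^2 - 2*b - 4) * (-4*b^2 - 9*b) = -24*b^4 - 46*b^3 + 34*b^2 + 36*b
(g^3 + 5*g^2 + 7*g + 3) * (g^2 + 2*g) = g^5 + 7*g^4 + 17*g^3 + 17*g^2 + 6*g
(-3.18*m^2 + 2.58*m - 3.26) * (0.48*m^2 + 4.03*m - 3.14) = -1.5264*m^4 - 11.577*m^3 + 18.8178*m^2 - 21.239*m + 10.2364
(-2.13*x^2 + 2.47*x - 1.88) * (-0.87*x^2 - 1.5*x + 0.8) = 1.8531*x^4 + 1.0461*x^3 - 3.7734*x^2 + 4.796*x - 1.504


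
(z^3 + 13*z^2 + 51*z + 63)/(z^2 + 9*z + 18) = (z^2 + 10*z + 21)/(z + 6)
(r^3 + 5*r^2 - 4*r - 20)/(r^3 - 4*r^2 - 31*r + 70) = (r + 2)/(r - 7)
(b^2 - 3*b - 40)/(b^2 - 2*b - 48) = (b + 5)/(b + 6)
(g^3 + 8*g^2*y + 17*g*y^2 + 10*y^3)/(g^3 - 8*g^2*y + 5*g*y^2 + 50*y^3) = (g^2 + 6*g*y + 5*y^2)/(g^2 - 10*g*y + 25*y^2)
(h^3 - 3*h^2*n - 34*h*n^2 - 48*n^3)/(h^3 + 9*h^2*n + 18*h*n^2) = (h^2 - 6*h*n - 16*n^2)/(h*(h + 6*n))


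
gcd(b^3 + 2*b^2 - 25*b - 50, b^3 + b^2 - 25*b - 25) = b^2 - 25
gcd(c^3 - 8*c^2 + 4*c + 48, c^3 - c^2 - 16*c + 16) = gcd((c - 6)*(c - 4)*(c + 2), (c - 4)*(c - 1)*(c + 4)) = c - 4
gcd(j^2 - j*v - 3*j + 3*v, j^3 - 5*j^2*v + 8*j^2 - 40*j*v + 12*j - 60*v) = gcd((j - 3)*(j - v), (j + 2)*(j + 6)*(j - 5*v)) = 1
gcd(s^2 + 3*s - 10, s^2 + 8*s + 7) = 1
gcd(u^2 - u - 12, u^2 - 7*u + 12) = u - 4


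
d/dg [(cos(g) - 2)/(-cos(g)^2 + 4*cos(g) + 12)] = (sin(g)^2 + 4*cos(g) - 21)*sin(g)/(sin(g)^2 + 4*cos(g) + 11)^2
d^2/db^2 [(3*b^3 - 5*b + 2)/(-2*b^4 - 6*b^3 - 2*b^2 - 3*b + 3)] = 2*(-12*b^9 + 156*b^7 + 562*b^6 + 186*b^5 - 738*b^4 - 31*b^3 + 417*b^2 - 135*b + 15)/(8*b^12 + 72*b^11 + 240*b^10 + 396*b^9 + 420*b^8 + 252*b^7 - 118*b^6 - 126*b^5 - 252*b^4 + 81*b^3 - 27*b^2 + 81*b - 27)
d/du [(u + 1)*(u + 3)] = 2*u + 4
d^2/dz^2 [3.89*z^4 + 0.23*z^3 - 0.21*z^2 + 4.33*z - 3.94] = 46.68*z^2 + 1.38*z - 0.42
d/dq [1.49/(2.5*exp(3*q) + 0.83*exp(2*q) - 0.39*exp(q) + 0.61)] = (-11.175*exp(2*q) - 2.4734*exp(q) + 0.5811)*exp(q)/(2.5*exp(3*q) + 0.83*exp(2*q) - 0.39*exp(q) + 0.61)^2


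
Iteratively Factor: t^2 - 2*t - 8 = (t + 2)*(t - 4)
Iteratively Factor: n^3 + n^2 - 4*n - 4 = (n + 1)*(n^2 - 4) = (n - 2)*(n + 1)*(n + 2)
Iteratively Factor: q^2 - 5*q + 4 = (q - 1)*(q - 4)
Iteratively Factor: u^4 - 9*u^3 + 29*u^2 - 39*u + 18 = (u - 1)*(u^3 - 8*u^2 + 21*u - 18) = (u - 2)*(u - 1)*(u^2 - 6*u + 9) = (u - 3)*(u - 2)*(u - 1)*(u - 3)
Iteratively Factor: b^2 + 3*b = (b)*(b + 3)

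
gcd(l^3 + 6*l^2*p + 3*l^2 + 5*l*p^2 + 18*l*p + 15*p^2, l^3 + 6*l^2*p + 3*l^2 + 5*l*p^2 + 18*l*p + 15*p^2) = l^3 + 6*l^2*p + 3*l^2 + 5*l*p^2 + 18*l*p + 15*p^2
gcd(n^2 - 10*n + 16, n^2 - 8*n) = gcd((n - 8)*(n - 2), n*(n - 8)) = n - 8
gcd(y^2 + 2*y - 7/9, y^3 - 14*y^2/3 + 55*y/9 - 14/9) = y - 1/3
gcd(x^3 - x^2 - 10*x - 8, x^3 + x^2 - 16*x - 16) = x^2 - 3*x - 4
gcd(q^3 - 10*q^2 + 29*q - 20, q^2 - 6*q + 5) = q^2 - 6*q + 5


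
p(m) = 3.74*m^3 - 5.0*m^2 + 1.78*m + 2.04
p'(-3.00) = 132.76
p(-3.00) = -149.28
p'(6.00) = 345.70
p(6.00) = 640.56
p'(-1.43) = 39.02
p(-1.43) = -21.67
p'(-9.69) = 1152.19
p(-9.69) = -3887.54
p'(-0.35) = 6.65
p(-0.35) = 0.64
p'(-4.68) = 294.32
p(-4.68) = -499.16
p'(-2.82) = 119.21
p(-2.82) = -126.61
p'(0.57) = -0.27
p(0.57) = 2.12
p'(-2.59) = 102.94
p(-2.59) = -101.09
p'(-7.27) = 667.49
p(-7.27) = -1712.22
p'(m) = 11.22*m^2 - 10.0*m + 1.78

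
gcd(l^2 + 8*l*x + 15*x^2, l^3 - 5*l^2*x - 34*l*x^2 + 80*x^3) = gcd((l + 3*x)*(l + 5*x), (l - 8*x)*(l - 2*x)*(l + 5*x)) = l + 5*x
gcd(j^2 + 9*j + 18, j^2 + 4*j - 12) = j + 6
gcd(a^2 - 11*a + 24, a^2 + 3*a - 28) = 1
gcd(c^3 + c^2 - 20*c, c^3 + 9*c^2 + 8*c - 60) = c + 5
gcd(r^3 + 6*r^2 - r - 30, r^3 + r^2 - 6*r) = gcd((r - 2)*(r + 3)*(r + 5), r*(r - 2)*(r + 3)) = r^2 + r - 6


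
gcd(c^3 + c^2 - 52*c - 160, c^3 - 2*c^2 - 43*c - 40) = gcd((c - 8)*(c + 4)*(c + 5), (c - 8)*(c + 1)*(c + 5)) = c^2 - 3*c - 40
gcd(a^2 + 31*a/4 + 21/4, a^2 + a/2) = 1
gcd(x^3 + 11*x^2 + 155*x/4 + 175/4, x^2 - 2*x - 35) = x + 5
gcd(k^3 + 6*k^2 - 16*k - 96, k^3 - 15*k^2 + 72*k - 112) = k - 4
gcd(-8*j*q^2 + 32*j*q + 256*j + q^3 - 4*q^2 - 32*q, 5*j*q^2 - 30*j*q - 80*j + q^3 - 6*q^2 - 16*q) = q - 8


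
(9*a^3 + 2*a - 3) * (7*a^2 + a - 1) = 63*a^5 + 9*a^4 + 5*a^3 - 19*a^2 - 5*a + 3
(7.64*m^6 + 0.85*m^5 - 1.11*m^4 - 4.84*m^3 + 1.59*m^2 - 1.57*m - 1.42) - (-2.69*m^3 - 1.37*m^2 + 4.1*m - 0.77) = 7.64*m^6 + 0.85*m^5 - 1.11*m^4 - 2.15*m^3 + 2.96*m^2 - 5.67*m - 0.65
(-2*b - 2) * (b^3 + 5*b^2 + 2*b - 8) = -2*b^4 - 12*b^3 - 14*b^2 + 12*b + 16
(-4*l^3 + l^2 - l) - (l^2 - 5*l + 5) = -4*l^3 + 4*l - 5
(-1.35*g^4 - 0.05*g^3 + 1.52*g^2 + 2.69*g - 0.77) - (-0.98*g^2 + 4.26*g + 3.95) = -1.35*g^4 - 0.05*g^3 + 2.5*g^2 - 1.57*g - 4.72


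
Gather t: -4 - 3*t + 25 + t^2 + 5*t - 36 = t^2 + 2*t - 15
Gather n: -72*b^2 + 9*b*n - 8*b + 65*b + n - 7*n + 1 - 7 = -72*b^2 + 57*b + n*(9*b - 6) - 6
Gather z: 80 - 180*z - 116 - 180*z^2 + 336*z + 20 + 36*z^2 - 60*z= -144*z^2 + 96*z - 16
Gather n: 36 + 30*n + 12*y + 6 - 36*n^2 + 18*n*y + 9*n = -36*n^2 + n*(18*y + 39) + 12*y + 42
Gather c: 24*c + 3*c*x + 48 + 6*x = c*(3*x + 24) + 6*x + 48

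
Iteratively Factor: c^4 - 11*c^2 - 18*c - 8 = (c + 2)*(c^3 - 2*c^2 - 7*c - 4) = (c - 4)*(c + 2)*(c^2 + 2*c + 1) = (c - 4)*(c + 1)*(c + 2)*(c + 1)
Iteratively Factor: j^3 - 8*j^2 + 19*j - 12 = (j - 3)*(j^2 - 5*j + 4) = (j - 3)*(j - 1)*(j - 4)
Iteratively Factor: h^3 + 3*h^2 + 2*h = (h + 2)*(h^2 + h) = h*(h + 2)*(h + 1)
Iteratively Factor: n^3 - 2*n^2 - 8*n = (n)*(n^2 - 2*n - 8) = n*(n - 4)*(n + 2)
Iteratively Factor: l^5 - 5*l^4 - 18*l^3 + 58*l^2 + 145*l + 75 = (l + 1)*(l^4 - 6*l^3 - 12*l^2 + 70*l + 75) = (l + 1)^2*(l^3 - 7*l^2 - 5*l + 75) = (l + 1)^2*(l + 3)*(l^2 - 10*l + 25) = (l - 5)*(l + 1)^2*(l + 3)*(l - 5)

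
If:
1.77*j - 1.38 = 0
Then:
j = 0.78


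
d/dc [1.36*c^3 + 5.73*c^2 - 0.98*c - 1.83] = 4.08*c^2 + 11.46*c - 0.98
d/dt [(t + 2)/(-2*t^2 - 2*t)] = (t^2 + 4*t + 2)/(2*t^2*(t^2 + 2*t + 1))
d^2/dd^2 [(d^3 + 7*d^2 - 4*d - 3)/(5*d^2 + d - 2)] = 2*(-124*d^3 - 21*d^2 - 153*d - 13)/(125*d^6 + 75*d^5 - 135*d^4 - 59*d^3 + 54*d^2 + 12*d - 8)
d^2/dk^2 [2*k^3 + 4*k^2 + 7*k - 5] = 12*k + 8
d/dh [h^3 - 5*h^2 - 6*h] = 3*h^2 - 10*h - 6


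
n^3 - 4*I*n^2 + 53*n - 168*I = (n - 8*I)*(n - 3*I)*(n + 7*I)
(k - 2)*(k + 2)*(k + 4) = k^3 + 4*k^2 - 4*k - 16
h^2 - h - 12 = (h - 4)*(h + 3)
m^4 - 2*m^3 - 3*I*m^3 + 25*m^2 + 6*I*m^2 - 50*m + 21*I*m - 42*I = (m - 2)*(m - 7*I)*(m + I)*(m + 3*I)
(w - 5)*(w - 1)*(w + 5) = w^3 - w^2 - 25*w + 25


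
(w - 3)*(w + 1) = w^2 - 2*w - 3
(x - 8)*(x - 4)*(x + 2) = x^3 - 10*x^2 + 8*x + 64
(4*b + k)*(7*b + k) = 28*b^2 + 11*b*k + k^2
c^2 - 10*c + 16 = (c - 8)*(c - 2)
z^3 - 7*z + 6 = (z - 2)*(z - 1)*(z + 3)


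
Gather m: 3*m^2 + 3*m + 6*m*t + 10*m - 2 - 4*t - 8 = 3*m^2 + m*(6*t + 13) - 4*t - 10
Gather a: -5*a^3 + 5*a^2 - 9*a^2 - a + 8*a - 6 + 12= -5*a^3 - 4*a^2 + 7*a + 6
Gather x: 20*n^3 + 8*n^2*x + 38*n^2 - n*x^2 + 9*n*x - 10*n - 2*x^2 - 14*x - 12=20*n^3 + 38*n^2 - 10*n + x^2*(-n - 2) + x*(8*n^2 + 9*n - 14) - 12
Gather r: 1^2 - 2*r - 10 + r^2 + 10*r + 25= r^2 + 8*r + 16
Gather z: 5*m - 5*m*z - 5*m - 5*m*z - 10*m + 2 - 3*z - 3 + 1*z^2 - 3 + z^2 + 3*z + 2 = -10*m*z - 10*m + 2*z^2 - 2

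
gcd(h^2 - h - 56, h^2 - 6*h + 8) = 1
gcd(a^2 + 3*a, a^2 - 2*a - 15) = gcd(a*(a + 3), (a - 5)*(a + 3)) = a + 3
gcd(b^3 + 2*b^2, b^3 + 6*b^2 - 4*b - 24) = b + 2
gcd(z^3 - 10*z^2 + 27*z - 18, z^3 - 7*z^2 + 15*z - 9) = z^2 - 4*z + 3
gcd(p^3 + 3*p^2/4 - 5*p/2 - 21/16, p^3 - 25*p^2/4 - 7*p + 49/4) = p + 7/4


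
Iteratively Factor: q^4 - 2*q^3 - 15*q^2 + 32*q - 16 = (q - 1)*(q^3 - q^2 - 16*q + 16) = (q - 1)*(q + 4)*(q^2 - 5*q + 4) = (q - 1)^2*(q + 4)*(q - 4)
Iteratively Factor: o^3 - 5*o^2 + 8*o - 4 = (o - 2)*(o^2 - 3*o + 2) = (o - 2)*(o - 1)*(o - 2)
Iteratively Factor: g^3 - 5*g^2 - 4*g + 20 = (g - 5)*(g^2 - 4) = (g - 5)*(g - 2)*(g + 2)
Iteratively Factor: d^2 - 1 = (d + 1)*(d - 1)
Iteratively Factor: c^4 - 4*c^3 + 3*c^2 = (c)*(c^3 - 4*c^2 + 3*c) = c*(c - 3)*(c^2 - c) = c^2*(c - 3)*(c - 1)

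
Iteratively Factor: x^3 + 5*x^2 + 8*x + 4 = (x + 1)*(x^2 + 4*x + 4) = (x + 1)*(x + 2)*(x + 2)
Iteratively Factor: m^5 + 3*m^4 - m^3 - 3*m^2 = (m + 3)*(m^4 - m^2) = m*(m + 3)*(m^3 - m) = m^2*(m + 3)*(m^2 - 1) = m^2*(m - 1)*(m + 3)*(m + 1)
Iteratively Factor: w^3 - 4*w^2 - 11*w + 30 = (w - 2)*(w^2 - 2*w - 15) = (w - 5)*(w - 2)*(w + 3)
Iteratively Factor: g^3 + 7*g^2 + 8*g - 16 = (g + 4)*(g^2 + 3*g - 4) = (g - 1)*(g + 4)*(g + 4)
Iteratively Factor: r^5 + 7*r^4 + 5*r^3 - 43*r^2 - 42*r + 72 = (r + 3)*(r^4 + 4*r^3 - 7*r^2 - 22*r + 24) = (r - 2)*(r + 3)*(r^3 + 6*r^2 + 5*r - 12) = (r - 2)*(r - 1)*(r + 3)*(r^2 + 7*r + 12) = (r - 2)*(r - 1)*(r + 3)^2*(r + 4)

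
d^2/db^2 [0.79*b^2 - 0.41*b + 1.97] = 1.58000000000000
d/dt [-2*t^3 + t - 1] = 1 - 6*t^2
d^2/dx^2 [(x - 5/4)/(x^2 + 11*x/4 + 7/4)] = 2*(-24*(2*x + 1)*(4*x^2 + 11*x + 7) + (4*x - 5)*(8*x + 11)^2)/(4*x^2 + 11*x + 7)^3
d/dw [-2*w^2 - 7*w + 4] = -4*w - 7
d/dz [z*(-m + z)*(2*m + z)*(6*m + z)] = -12*m^3 + 8*m^2*z + 21*m*z^2 + 4*z^3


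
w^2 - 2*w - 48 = (w - 8)*(w + 6)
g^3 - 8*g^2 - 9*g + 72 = (g - 8)*(g - 3)*(g + 3)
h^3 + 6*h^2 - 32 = (h - 2)*(h + 4)^2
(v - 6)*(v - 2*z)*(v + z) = v^3 - v^2*z - 6*v^2 - 2*v*z^2 + 6*v*z + 12*z^2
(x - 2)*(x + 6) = x^2 + 4*x - 12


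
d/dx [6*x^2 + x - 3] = 12*x + 1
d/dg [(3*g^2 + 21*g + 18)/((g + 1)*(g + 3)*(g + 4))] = 3*(-g^2 - 12*g - 30)/(g^4 + 14*g^3 + 73*g^2 + 168*g + 144)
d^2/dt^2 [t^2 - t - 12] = 2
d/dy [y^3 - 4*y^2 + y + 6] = 3*y^2 - 8*y + 1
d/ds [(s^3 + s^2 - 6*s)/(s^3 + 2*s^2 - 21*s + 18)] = (s^4 - 30*s^3 + 45*s^2 + 36*s - 108)/(s^6 + 4*s^5 - 38*s^4 - 48*s^3 + 513*s^2 - 756*s + 324)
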